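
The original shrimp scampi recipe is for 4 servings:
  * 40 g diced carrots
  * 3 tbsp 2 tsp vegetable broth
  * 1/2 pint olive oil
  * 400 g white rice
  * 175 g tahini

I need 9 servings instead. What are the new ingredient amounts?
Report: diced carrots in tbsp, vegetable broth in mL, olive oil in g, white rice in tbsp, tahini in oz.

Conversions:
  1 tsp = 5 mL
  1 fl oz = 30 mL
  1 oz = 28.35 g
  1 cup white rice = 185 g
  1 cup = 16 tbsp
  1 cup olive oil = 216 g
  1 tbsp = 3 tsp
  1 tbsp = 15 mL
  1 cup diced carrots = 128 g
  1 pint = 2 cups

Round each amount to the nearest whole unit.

Scaling factor: 9/4 = 2.25.
diced carrots: 40 g × 9/4 ÷ 128 g/cup × 16 tbsp/cup ≈ 11 tbsp
vegetable broth: (3 tbsp + 2 tsp = 11/3 tbsp) × 9/4 × 15 mL/tbsp ≈ 124 mL
olive oil: 0.5 pint × 9/4 × 2 cup/pint × 216 g/cup = 486 g
white rice: 400 g × 9/4 ÷ 185 g/cup × 16 tbsp/cup ≈ 78 tbsp
tahini: 175 g × 9/4 ÷ 28.35 g/oz ≈ 14 oz

diced carrots: 11 tbsp; vegetable broth: 124 mL; olive oil: 486 g; white rice: 78 tbsp; tahini: 14 oz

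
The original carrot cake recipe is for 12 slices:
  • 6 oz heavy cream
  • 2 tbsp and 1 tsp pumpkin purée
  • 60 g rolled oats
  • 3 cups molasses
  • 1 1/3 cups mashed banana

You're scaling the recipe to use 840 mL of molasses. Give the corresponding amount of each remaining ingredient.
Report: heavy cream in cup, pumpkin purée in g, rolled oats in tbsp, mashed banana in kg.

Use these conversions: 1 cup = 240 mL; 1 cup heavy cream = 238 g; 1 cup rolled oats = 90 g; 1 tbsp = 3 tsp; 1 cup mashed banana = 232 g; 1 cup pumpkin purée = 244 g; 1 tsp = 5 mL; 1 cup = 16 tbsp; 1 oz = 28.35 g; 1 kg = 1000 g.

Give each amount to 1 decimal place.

heavy cream: 0.8 cup; pumpkin purée: 41.5 g; rolled oats: 12.4 tbsp; mashed banana: 0.4 kg

The original recipe has 720 mL of molasses, so the scaling factor is 840 ÷ 720 = 7/6.
heavy cream: 6 oz × 7/6 × 28.35 g/oz ÷ 238 g/cup ≈ 0.8 cup
pumpkin purée: (2 tbsp + 1 tsp = 7/3 tbsp) × 7/6 ÷ 16 tbsp/cup × 244 g/cup ≈ 41.5 g
rolled oats: 60 g × 7/6 ÷ 90 g/cup × 16 tbsp/cup ≈ 12.4 tbsp
mashed banana: 4/3 cup × 7/6 × 232 g/cup ÷ 1000 g/kg ≈ 0.4 kg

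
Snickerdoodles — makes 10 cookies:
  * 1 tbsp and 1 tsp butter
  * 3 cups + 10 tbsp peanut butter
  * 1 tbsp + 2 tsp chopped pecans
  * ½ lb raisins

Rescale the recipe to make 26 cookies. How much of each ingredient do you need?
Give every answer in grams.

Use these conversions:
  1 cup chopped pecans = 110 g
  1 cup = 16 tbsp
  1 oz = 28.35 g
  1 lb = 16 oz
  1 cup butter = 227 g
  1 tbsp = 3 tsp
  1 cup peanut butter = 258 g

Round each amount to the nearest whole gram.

butter: 49 g; peanut butter: 2432 g; chopped pecans: 30 g; raisins: 590 g

Scaling factor: 26/10 = 13/5 = 2.6.
butter: (1 tbsp + 1 tsp = 4/3 tbsp) × 13/5 ÷ 16 tbsp/cup × 227 g/cup ≈ 49 g
peanut butter: (3 cup + 10 tbsp = 3.625 cup) × 13/5 × 258 g/cup ≈ 2432 g
chopped pecans: (1 tbsp + 2 tsp = 5/3 tbsp) × 13/5 ÷ 16 tbsp/cup × 110 g/cup ≈ 30 g
raisins: 0.5 lb × 13/5 × 16 oz/lb × 28.35 g/oz ≈ 590 g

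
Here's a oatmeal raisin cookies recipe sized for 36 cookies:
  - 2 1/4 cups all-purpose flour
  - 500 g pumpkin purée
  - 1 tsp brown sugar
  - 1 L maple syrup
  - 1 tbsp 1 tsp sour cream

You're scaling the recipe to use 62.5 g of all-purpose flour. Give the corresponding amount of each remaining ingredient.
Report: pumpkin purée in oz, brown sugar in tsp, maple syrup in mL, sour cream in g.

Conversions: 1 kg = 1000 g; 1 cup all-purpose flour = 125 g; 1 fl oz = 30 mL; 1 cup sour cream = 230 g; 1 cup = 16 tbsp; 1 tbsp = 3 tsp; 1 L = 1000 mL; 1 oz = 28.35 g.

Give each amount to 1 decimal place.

The original recipe has 281.25 g of all-purpose flour, so the scaling factor is 62.5 ÷ 281.25 = 2/9.
pumpkin purée: 500 g × 2/9 ÷ 28.35 g/oz ≈ 3.9 oz
brown sugar: 1 tsp × 2/9 ≈ 0.2 tsp
maple syrup: 1 L × 2/9 × 1000 mL/L ≈ 222.2 mL
sour cream: (1 tbsp + 1 tsp = 4/3 tbsp) × 2/9 ÷ 16 tbsp/cup × 230 g/cup ≈ 4.3 g

pumpkin purée: 3.9 oz; brown sugar: 0.2 tsp; maple syrup: 222.2 mL; sour cream: 4.3 g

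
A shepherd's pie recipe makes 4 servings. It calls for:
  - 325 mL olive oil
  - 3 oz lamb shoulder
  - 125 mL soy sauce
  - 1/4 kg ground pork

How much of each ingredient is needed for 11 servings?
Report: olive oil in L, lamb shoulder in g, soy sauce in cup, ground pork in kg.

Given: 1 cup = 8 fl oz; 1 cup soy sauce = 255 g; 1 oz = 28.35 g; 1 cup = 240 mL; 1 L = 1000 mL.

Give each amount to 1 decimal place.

Scaling factor: 11/4 = 2.75.
olive oil: 325 mL × 11/4 ÷ 1000 mL/L ≈ 0.9 L
lamb shoulder: 3 oz × 11/4 × 28.35 g/oz ≈ 233.9 g
soy sauce: 125 mL × 11/4 ÷ 240 mL/cup ≈ 1.4 cup
ground pork: 0.25 kg × 11/4 ≈ 0.7 kg

olive oil: 0.9 L; lamb shoulder: 233.9 g; soy sauce: 1.4 cup; ground pork: 0.7 kg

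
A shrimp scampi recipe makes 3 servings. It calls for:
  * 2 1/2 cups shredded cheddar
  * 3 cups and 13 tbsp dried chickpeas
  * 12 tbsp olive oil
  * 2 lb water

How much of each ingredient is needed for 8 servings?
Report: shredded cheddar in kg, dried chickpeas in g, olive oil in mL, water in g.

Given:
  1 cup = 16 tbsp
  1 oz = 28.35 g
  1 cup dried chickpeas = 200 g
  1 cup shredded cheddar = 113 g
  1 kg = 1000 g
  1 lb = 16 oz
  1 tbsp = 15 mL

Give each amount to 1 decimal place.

Scaling factor: 8/3.
shredded cheddar: 2.5 cup × 8/3 × 113 g/cup ÷ 1000 g/kg ≈ 0.8 kg
dried chickpeas: (3 cup + 13 tbsp = 3.8125 cup) × 8/3 × 200 g/cup ≈ 2033.3 g
olive oil: 12 tbsp × 8/3 × 15 mL/tbsp = 480.0 mL
water: 2 lb × 8/3 × 16 oz/lb × 28.35 g/oz = 2419.2 g

shredded cheddar: 0.8 kg; dried chickpeas: 2033.3 g; olive oil: 480.0 mL; water: 2419.2 g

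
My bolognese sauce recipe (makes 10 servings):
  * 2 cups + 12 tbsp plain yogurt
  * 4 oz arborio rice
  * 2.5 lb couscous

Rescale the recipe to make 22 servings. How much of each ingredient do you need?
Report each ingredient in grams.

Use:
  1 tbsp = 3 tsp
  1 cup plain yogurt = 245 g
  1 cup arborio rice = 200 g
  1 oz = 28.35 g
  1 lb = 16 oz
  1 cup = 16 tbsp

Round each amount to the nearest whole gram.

plain yogurt: 1482 g; arborio rice: 249 g; couscous: 2495 g

Scaling factor: 22/10 = 11/5 = 2.2.
plain yogurt: (2 cup + 12 tbsp = 2.75 cup) × 11/5 × 245 g/cup ≈ 1482 g
arborio rice: 4 oz × 11/5 × 28.35 g/oz ≈ 249 g
couscous: 2.5 lb × 11/5 × 16 oz/lb × 28.35 g/oz ≈ 2495 g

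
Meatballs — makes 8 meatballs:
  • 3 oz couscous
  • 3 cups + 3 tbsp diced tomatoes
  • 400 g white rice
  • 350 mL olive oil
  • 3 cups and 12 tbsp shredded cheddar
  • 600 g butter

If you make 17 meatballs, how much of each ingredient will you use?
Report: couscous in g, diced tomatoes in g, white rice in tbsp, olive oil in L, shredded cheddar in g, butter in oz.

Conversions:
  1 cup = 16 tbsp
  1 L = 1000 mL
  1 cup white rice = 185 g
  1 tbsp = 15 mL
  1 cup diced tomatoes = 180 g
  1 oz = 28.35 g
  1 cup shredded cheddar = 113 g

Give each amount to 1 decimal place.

Scaling factor: 17/8 = 2.125.
couscous: 3 oz × 17/8 × 28.35 g/oz ≈ 180.7 g
diced tomatoes: (3 cup + 3 tbsp = 3.1875 cup) × 17/8 × 180 g/cup ≈ 1219.2 g
white rice: 400 g × 17/8 ÷ 185 g/cup × 16 tbsp/cup ≈ 73.5 tbsp
olive oil: 350 mL × 17/8 ÷ 1000 mL/L ≈ 0.7 L
shredded cheddar: (3 cup + 12 tbsp = 3.75 cup) × 17/8 × 113 g/cup ≈ 900.5 g
butter: 600 g × 17/8 ÷ 28.35 g/oz ≈ 45.0 oz

couscous: 180.7 g; diced tomatoes: 1219.2 g; white rice: 73.5 tbsp; olive oil: 0.7 L; shredded cheddar: 900.5 g; butter: 45.0 oz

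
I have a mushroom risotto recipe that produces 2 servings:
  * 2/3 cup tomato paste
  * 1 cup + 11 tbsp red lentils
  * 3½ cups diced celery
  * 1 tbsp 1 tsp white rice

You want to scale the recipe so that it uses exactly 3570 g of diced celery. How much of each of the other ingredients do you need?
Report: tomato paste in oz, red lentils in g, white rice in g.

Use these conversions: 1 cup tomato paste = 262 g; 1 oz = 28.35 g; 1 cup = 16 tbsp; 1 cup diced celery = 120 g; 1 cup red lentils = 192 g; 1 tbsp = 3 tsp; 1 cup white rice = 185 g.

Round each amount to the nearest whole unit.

The original recipe has 420 g of diced celery, so the scaling factor is 3570 ÷ 420 = 17/2 = 8.5.
tomato paste: 2/3 cup × 17/2 × 262 g/cup ÷ 28.35 g/oz ≈ 52 oz
red lentils: (1 cup + 11 tbsp = 1.6875 cup) × 17/2 × 192 g/cup = 2754 g
white rice: (1 tbsp + 1 tsp = 4/3 tbsp) × 17/2 ÷ 16 tbsp/cup × 185 g/cup ≈ 131 g

tomato paste: 52 oz; red lentils: 2754 g; white rice: 131 g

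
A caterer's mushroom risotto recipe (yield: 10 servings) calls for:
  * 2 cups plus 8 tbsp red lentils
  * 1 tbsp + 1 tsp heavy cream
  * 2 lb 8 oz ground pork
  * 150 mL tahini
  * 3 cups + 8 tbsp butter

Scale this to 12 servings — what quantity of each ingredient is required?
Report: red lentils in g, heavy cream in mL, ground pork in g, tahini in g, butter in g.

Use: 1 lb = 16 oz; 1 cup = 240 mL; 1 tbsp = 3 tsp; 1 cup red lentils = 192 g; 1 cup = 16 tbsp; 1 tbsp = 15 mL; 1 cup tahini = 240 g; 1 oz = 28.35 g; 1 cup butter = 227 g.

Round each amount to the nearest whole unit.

Scaling factor: 12/10 = 6/5 = 1.2.
red lentils: (2 cup + 8 tbsp = 2.5 cup) × 6/5 × 192 g/cup = 576 g
heavy cream: (1 tbsp + 1 tsp = 4/3 tbsp) × 6/5 × 15 mL/tbsp = 24 mL
ground pork: (2 lb + 8 oz = 2.5 lb) × 6/5 × 16 oz/lb × 28.35 g/oz ≈ 1361 g
tahini: 150 mL × 6/5 ÷ 240 mL/cup × 240 g/cup = 180 g
butter: (3 cup + 8 tbsp = 3.5 cup) × 6/5 × 227 g/cup ≈ 953 g

red lentils: 576 g; heavy cream: 24 mL; ground pork: 1361 g; tahini: 180 g; butter: 953 g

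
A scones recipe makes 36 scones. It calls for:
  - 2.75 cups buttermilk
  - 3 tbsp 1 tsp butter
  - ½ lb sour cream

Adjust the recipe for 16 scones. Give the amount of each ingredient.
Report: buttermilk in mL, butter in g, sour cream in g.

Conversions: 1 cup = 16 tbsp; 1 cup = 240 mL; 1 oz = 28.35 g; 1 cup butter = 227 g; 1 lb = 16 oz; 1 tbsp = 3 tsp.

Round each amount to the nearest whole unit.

Scaling factor: 16/36 = 4/9.
buttermilk: 2.75 cup × 4/9 × 240 mL/cup ≈ 293 mL
butter: (3 tbsp + 1 tsp = 10/3 tbsp) × 4/9 ÷ 16 tbsp/cup × 227 g/cup ≈ 21 g
sour cream: 0.5 lb × 4/9 × 16 oz/lb × 28.35 g/oz ≈ 101 g

buttermilk: 293 mL; butter: 21 g; sour cream: 101 g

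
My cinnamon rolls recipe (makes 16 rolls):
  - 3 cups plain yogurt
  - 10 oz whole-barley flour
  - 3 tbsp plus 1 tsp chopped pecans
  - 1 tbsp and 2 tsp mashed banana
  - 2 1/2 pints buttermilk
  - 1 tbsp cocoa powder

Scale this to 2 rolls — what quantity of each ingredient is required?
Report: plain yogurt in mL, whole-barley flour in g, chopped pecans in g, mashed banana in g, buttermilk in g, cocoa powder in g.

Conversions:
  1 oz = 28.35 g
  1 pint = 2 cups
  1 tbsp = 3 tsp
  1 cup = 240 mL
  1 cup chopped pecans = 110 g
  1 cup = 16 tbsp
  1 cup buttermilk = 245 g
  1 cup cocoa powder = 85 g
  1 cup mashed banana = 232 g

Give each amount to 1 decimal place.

plain yogurt: 90.0 mL; whole-barley flour: 35.4 g; chopped pecans: 2.9 g; mashed banana: 3.0 g; buttermilk: 153.1 g; cocoa powder: 0.7 g

Scaling factor: 2/16 = 1/8 = 0.125.
plain yogurt: 3 cup × 1/8 × 240 mL/cup = 90.0 mL
whole-barley flour: 10 oz × 1/8 × 28.35 g/oz ≈ 35.4 g
chopped pecans: (3 tbsp + 1 tsp = 10/3 tbsp) × 1/8 ÷ 16 tbsp/cup × 110 g/cup ≈ 2.9 g
mashed banana: (1 tbsp + 2 tsp = 5/3 tbsp) × 1/8 ÷ 16 tbsp/cup × 232 g/cup ≈ 3.0 g
buttermilk: 2.5 pint × 1/8 × 2 cup/pint × 245 g/cup ≈ 153.1 g
cocoa powder: 1 tbsp × 1/8 ÷ 16 tbsp/cup × 85 g/cup ≈ 0.7 g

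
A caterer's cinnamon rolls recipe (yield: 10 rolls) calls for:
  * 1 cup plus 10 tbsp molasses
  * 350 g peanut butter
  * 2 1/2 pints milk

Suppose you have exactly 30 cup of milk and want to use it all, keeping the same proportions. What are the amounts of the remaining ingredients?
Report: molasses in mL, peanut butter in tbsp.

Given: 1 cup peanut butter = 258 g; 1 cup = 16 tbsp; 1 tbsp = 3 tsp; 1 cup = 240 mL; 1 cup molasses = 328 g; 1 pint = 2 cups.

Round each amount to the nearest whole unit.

molasses: 2340 mL; peanut butter: 130 tbsp

The original recipe has 5 cup of milk, so the scaling factor is 30 ÷ 5 = 6.
molasses: (1 cup + 10 tbsp = 1.625 cup) × 6 × 240 mL/cup = 2340 mL
peanut butter: 350 g × 6 ÷ 258 g/cup × 16 tbsp/cup ≈ 130 tbsp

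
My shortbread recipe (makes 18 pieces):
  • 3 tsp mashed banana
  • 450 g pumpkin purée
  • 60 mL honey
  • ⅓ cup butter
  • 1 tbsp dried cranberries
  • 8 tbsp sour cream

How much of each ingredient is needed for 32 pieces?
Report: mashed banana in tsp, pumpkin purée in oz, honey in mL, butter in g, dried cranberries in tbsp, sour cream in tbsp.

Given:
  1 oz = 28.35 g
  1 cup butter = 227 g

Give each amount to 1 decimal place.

mashed banana: 5.3 tsp; pumpkin purée: 28.2 oz; honey: 106.7 mL; butter: 134.5 g; dried cranberries: 1.8 tbsp; sour cream: 14.2 tbsp

Scaling factor: 32/18 = 16/9.
mashed banana: 3 tsp × 16/9 ≈ 5.3 tsp
pumpkin purée: 450 g × 16/9 ÷ 28.35 g/oz ≈ 28.2 oz
honey: 60 mL × 16/9 ≈ 106.7 mL
butter: 1/3 cup × 16/9 × 227 g/cup ≈ 134.5 g
dried cranberries: 1 tbsp × 16/9 ≈ 1.8 tbsp
sour cream: 8 tbsp × 16/9 ≈ 14.2 tbsp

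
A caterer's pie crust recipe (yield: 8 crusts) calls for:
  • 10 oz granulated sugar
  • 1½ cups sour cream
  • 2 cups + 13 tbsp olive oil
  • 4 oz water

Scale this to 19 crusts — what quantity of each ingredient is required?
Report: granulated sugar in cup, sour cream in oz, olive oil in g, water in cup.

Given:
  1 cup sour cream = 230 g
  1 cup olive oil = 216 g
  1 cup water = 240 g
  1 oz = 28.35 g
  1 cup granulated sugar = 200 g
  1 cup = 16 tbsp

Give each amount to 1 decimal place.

granulated sugar: 3.4 cup; sour cream: 28.9 oz; olive oil: 1442.8 g; water: 1.1 cup

Scaling factor: 19/8 = 2.375.
granulated sugar: 10 oz × 19/8 × 28.35 g/oz ÷ 200 g/cup ≈ 3.4 cup
sour cream: 1.5 cup × 19/8 × 230 g/cup ÷ 28.35 g/oz ≈ 28.9 oz
olive oil: (2 cup + 13 tbsp = 2.8125 cup) × 19/8 × 216 g/cup ≈ 1442.8 g
water: 4 oz × 19/8 × 28.35 g/oz ÷ 240 g/cup ≈ 1.1 cup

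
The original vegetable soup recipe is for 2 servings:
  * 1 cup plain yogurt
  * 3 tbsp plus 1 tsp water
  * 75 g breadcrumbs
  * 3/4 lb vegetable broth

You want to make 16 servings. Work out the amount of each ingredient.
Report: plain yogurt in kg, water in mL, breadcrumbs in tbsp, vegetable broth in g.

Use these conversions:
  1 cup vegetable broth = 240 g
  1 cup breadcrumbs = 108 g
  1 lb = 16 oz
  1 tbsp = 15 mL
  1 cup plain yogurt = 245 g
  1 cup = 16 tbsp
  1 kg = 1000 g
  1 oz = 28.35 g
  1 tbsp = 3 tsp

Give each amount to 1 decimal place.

plain yogurt: 2.0 kg; water: 400.0 mL; breadcrumbs: 88.9 tbsp; vegetable broth: 2721.6 g

Scaling factor: 16/2 = 8.
plain yogurt: 1 cup × 8 × 245 g/cup ÷ 1000 g/kg ≈ 2.0 kg
water: (3 tbsp + 1 tsp = 10/3 tbsp) × 8 × 15 mL/tbsp = 400.0 mL
breadcrumbs: 75 g × 8 ÷ 108 g/cup × 16 tbsp/cup ≈ 88.9 tbsp
vegetable broth: 0.75 lb × 8 × 16 oz/lb × 28.35 g/oz = 2721.6 g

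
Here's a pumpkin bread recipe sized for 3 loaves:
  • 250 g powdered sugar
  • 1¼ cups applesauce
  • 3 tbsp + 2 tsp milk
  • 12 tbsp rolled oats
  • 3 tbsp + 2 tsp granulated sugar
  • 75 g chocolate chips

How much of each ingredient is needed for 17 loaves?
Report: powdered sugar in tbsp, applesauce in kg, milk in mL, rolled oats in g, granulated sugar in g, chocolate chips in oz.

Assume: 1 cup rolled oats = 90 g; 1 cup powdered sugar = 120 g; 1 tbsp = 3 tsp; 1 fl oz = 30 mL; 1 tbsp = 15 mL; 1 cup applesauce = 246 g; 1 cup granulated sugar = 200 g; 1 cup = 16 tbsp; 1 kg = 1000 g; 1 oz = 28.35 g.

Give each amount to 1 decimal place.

Scaling factor: 17/3.
powdered sugar: 250 g × 17/3 ÷ 120 g/cup × 16 tbsp/cup ≈ 188.9 tbsp
applesauce: 1.25 cup × 17/3 × 246 g/cup ÷ 1000 g/kg ≈ 1.7 kg
milk: (3 tbsp + 2 tsp = 11/3 tbsp) × 17/3 × 15 mL/tbsp ≈ 311.7 mL
rolled oats: 12 tbsp × 17/3 ÷ 16 tbsp/cup × 90 g/cup = 382.5 g
granulated sugar: (3 tbsp + 2 tsp = 11/3 tbsp) × 17/3 ÷ 16 tbsp/cup × 200 g/cup ≈ 259.7 g
chocolate chips: 75 g × 17/3 ÷ 28.35 g/oz ≈ 15.0 oz

powdered sugar: 188.9 tbsp; applesauce: 1.7 kg; milk: 311.7 mL; rolled oats: 382.5 g; granulated sugar: 259.7 g; chocolate chips: 15.0 oz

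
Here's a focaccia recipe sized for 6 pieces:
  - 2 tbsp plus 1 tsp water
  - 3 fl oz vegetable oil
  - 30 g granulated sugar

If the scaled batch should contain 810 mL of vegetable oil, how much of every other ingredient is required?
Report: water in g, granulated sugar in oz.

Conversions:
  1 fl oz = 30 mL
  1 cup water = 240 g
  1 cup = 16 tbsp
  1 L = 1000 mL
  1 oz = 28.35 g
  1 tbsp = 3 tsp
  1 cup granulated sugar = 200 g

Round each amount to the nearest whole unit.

water: 315 g; granulated sugar: 10 oz

The original recipe has 90 mL of vegetable oil, so the scaling factor is 810 ÷ 90 = 9.
water: (2 tbsp + 1 tsp = 7/3 tbsp) × 9 ÷ 16 tbsp/cup × 240 g/cup = 315 g
granulated sugar: 30 g × 9 ÷ 28.35 g/oz ≈ 10 oz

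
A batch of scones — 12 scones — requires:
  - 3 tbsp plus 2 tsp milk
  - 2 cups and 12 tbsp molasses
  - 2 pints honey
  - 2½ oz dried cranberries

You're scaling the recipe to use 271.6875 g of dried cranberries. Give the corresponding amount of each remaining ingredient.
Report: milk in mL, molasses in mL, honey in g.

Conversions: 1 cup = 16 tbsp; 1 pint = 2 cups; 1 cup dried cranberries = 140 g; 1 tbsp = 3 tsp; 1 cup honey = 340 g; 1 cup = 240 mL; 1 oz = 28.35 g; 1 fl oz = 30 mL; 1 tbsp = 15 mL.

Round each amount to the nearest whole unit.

The original recipe has 70.875 g of dried cranberries, so the scaling factor is 271.6875 ÷ 70.875 = 23/6.
milk: (3 tbsp + 2 tsp = 11/3 tbsp) × 23/6 × 15 mL/tbsp ≈ 211 mL
molasses: (2 cup + 12 tbsp = 2.75 cup) × 23/6 × 240 mL/cup = 2530 mL
honey: 2 pint × 23/6 × 2 cup/pint × 340 g/cup ≈ 5213 g

milk: 211 mL; molasses: 2530 mL; honey: 5213 g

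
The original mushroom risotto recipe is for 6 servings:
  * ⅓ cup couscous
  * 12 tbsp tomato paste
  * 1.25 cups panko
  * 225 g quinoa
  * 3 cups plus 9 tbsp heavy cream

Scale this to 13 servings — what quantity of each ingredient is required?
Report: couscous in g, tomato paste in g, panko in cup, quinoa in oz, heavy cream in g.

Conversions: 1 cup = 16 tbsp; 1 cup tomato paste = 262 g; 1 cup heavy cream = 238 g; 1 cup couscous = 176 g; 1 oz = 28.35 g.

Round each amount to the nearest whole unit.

Scaling factor: 13/6.
couscous: 1/3 cup × 13/6 × 176 g/cup ≈ 127 g
tomato paste: 12 tbsp × 13/6 ÷ 16 tbsp/cup × 262 g/cup ≈ 426 g
panko: 1.25 cup × 13/6 ≈ 3 cup
quinoa: 225 g × 13/6 ÷ 28.35 g/oz ≈ 17 oz
heavy cream: (3 cup + 9 tbsp = 3.5625 cup) × 13/6 × 238 g/cup ≈ 1837 g

couscous: 127 g; tomato paste: 426 g; panko: 3 cup; quinoa: 17 oz; heavy cream: 1837 g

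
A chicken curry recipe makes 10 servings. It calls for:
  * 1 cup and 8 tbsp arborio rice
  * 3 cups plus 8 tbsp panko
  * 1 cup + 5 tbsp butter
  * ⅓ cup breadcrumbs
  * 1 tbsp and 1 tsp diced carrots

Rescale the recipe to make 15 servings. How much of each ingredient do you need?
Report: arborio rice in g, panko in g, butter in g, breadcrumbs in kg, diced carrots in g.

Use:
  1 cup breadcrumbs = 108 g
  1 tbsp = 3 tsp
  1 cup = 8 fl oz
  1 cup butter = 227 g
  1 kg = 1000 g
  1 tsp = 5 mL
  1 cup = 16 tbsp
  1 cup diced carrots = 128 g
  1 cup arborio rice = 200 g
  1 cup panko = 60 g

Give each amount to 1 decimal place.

Scaling factor: 15/10 = 3/2 = 1.5.
arborio rice: (1 cup + 8 tbsp = 1.5 cup) × 3/2 × 200 g/cup = 450.0 g
panko: (3 cup + 8 tbsp = 3.5 cup) × 3/2 × 60 g/cup = 315.0 g
butter: (1 cup + 5 tbsp = 1.3125 cup) × 3/2 × 227 g/cup ≈ 446.9 g
breadcrumbs: 1/3 cup × 3/2 × 108 g/cup ÷ 1000 g/kg ≈ 0.1 kg
diced carrots: (1 tbsp + 1 tsp = 4/3 tbsp) × 3/2 ÷ 16 tbsp/cup × 128 g/cup = 16.0 g

arborio rice: 450.0 g; panko: 315.0 g; butter: 446.9 g; breadcrumbs: 0.1 kg; diced carrots: 16.0 g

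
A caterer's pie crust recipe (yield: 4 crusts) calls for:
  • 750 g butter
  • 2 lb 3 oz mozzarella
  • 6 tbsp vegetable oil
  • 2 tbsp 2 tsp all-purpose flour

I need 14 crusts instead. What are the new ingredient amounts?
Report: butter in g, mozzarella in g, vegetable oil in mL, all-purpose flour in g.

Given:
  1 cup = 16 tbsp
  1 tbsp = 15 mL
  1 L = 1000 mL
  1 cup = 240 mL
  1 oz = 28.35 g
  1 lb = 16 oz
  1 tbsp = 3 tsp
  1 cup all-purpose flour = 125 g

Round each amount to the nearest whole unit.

Scaling factor: 14/4 = 7/2 = 3.5.
butter: 750 g × 7/2 = 2625 g
mozzarella: (2 lb + 3 oz = 2.1875 lb) × 7/2 × 16 oz/lb × 28.35 g/oz ≈ 3473 g
vegetable oil: 6 tbsp × 7/2 × 15 mL/tbsp = 315 mL
all-purpose flour: (2 tbsp + 2 tsp = 8/3 tbsp) × 7/2 ÷ 16 tbsp/cup × 125 g/cup ≈ 73 g

butter: 2625 g; mozzarella: 3473 g; vegetable oil: 315 mL; all-purpose flour: 73 g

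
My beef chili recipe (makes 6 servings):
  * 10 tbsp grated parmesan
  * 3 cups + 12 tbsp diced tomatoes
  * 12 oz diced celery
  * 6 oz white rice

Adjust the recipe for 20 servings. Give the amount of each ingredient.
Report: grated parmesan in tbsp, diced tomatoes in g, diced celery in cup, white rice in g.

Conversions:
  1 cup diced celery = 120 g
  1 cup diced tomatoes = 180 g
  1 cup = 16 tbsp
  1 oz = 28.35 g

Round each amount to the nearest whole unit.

grated parmesan: 33 tbsp; diced tomatoes: 2250 g; diced celery: 9 cup; white rice: 567 g

Scaling factor: 20/6 = 10/3.
grated parmesan: 10 tbsp × 10/3 ≈ 33 tbsp
diced tomatoes: (3 cup + 12 tbsp = 3.75 cup) × 10/3 × 180 g/cup = 2250 g
diced celery: 12 oz × 10/3 × 28.35 g/oz ÷ 120 g/cup ≈ 9 cup
white rice: 6 oz × 10/3 × 28.35 g/oz = 567 g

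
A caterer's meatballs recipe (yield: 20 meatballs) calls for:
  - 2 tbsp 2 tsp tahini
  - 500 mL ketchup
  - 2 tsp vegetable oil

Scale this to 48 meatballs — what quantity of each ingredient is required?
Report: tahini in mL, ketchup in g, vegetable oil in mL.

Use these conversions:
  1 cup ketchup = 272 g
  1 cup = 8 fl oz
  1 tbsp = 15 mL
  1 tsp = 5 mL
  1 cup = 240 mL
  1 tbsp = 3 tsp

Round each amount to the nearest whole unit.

Scaling factor: 48/20 = 12/5 = 2.4.
tahini: (2 tbsp + 2 tsp = 8/3 tbsp) × 12/5 × 15 mL/tbsp = 96 mL
ketchup: 500 mL × 12/5 ÷ 240 mL/cup × 272 g/cup = 1360 g
vegetable oil: 2 tsp × 12/5 × 5 mL/tsp = 24 mL

tahini: 96 mL; ketchup: 1360 g; vegetable oil: 24 mL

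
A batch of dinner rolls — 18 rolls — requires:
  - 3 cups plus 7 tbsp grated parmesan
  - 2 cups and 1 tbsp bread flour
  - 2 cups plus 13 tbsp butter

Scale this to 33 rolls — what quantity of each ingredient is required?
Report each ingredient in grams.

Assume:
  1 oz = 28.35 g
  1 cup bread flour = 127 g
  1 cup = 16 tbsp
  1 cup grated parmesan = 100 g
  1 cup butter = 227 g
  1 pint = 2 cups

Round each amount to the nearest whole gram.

Scaling factor: 33/18 = 11/6.
grated parmesan: (3 cup + 7 tbsp = 3.4375 cup) × 11/6 × 100 g/cup ≈ 630 g
bread flour: (2 cup + 1 tbsp = 2.0625 cup) × 11/6 × 127 g/cup ≈ 480 g
butter: (2 cup + 13 tbsp = 2.8125 cup) × 11/6 × 227 g/cup ≈ 1170 g

grated parmesan: 630 g; bread flour: 480 g; butter: 1170 g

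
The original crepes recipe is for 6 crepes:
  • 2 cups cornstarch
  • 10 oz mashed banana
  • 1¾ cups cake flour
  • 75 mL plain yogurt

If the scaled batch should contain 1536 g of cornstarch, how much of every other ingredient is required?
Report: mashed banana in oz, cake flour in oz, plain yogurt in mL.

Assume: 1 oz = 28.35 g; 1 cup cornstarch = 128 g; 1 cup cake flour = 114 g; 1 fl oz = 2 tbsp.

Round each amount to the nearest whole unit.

mashed banana: 60 oz; cake flour: 42 oz; plain yogurt: 450 mL

The original recipe has 256 g of cornstarch, so the scaling factor is 1536 ÷ 256 = 6.
mashed banana: 10 oz × 6 = 60 oz
cake flour: 1.75 cup × 6 × 114 g/cup ÷ 28.35 g/oz ≈ 42 oz
plain yogurt: 75 mL × 6 = 450 mL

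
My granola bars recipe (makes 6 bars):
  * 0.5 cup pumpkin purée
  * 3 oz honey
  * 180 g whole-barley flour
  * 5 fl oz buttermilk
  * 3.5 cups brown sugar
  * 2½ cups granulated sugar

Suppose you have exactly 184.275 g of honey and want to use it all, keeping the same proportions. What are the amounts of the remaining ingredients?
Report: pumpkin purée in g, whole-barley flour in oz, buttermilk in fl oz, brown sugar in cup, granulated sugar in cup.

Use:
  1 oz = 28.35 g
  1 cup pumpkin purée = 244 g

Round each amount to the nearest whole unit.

The original recipe has 85.05 g of honey, so the scaling factor is 184.275 ÷ 85.05 = 13/6.
pumpkin purée: 0.5 cup × 13/6 × 244 g/cup ≈ 264 g
whole-barley flour: 180 g × 13/6 ÷ 28.35 g/oz ≈ 14 oz
buttermilk: 5 fl oz × 13/6 ≈ 11 fl oz
brown sugar: 3.5 cup × 13/6 ≈ 8 cup
granulated sugar: 2.5 cup × 13/6 ≈ 5 cup

pumpkin purée: 264 g; whole-barley flour: 14 oz; buttermilk: 11 fl oz; brown sugar: 8 cup; granulated sugar: 5 cup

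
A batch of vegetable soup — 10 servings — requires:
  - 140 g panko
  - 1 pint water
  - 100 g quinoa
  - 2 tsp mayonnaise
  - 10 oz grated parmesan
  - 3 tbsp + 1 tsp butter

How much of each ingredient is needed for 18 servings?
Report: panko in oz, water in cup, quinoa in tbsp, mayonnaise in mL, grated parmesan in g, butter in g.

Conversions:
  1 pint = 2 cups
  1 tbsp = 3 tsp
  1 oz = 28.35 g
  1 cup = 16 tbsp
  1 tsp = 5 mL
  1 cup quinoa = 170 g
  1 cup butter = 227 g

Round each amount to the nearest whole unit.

Scaling factor: 18/10 = 9/5 = 1.8.
panko: 140 g × 9/5 ÷ 28.35 g/oz ≈ 9 oz
water: 1 pint × 9/5 × 2 cup/pint ≈ 4 cup
quinoa: 100 g × 9/5 ÷ 170 g/cup × 16 tbsp/cup ≈ 17 tbsp
mayonnaise: 2 tsp × 9/5 × 5 mL/tsp = 18 mL
grated parmesan: 10 oz × 9/5 × 28.35 g/oz ≈ 510 g
butter: (3 tbsp + 1 tsp = 10/3 tbsp) × 9/5 ÷ 16 tbsp/cup × 227 g/cup ≈ 85 g

panko: 9 oz; water: 4 cup; quinoa: 17 tbsp; mayonnaise: 18 mL; grated parmesan: 510 g; butter: 85 g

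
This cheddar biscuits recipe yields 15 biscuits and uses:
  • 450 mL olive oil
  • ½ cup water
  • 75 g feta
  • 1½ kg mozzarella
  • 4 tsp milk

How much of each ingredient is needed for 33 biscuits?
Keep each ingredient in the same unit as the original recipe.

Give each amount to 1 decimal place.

olive oil: 990.0 mL; water: 1.1 cup; feta: 165.0 g; mozzarella: 3.3 kg; milk: 8.8 tsp

Scaling factor: 33/15 = 11/5 = 2.2.
olive oil: 450 mL × 11/5 = 990.0 mL
water: 0.5 cup × 11/5 = 1.1 cup
feta: 75 g × 11/5 = 165.0 g
mozzarella: 1.5 kg × 11/5 = 3.3 kg
milk: 4 tsp × 11/5 = 8.8 tsp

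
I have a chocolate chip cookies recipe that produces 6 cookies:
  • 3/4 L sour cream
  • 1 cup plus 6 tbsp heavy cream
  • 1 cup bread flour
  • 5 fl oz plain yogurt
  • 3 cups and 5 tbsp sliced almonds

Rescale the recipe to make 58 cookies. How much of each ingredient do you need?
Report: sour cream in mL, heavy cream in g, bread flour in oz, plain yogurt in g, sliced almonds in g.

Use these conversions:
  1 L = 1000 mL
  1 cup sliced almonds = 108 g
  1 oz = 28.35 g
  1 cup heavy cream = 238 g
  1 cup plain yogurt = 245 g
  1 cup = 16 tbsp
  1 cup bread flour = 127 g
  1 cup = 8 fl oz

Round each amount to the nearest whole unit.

sour cream: 7250 mL; heavy cream: 3163 g; bread flour: 43 oz; plain yogurt: 1480 g; sliced almonds: 3458 g

Scaling factor: 58/6 = 29/3.
sour cream: 0.75 L × 29/3 × 1000 mL/L = 7250 mL
heavy cream: (1 cup + 6 tbsp = 1.375 cup) × 29/3 × 238 g/cup ≈ 3163 g
bread flour: 1 cup × 29/3 × 127 g/cup ÷ 28.35 g/oz ≈ 43 oz
plain yogurt: 5 fl oz × 29/3 ÷ 8 fl oz/cup × 245 g/cup ≈ 1480 g
sliced almonds: (3 cup + 5 tbsp = 3.3125 cup) × 29/3 × 108 g/cup ≈ 3458 g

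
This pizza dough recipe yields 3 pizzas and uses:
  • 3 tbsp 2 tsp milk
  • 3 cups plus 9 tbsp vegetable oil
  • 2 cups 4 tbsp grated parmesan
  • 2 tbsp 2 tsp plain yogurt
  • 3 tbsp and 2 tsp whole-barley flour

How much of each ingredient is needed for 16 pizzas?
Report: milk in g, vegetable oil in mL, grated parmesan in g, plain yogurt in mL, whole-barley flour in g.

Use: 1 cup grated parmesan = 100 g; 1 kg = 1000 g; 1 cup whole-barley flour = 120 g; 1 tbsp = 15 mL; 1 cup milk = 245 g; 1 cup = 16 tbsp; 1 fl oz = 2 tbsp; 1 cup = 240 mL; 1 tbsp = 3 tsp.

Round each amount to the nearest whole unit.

Scaling factor: 16/3.
milk: (3 tbsp + 2 tsp = 11/3 tbsp) × 16/3 ÷ 16 tbsp/cup × 245 g/cup ≈ 299 g
vegetable oil: (3 cup + 9 tbsp = 3.5625 cup) × 16/3 × 240 mL/cup = 4560 mL
grated parmesan: (2 cup + 4 tbsp = 2.25 cup) × 16/3 × 100 g/cup = 1200 g
plain yogurt: (2 tbsp + 2 tsp = 8/3 tbsp) × 16/3 × 15 mL/tbsp ≈ 213 mL
whole-barley flour: (3 tbsp + 2 tsp = 11/3 tbsp) × 16/3 ÷ 16 tbsp/cup × 120 g/cup ≈ 147 g

milk: 299 g; vegetable oil: 4560 mL; grated parmesan: 1200 g; plain yogurt: 213 mL; whole-barley flour: 147 g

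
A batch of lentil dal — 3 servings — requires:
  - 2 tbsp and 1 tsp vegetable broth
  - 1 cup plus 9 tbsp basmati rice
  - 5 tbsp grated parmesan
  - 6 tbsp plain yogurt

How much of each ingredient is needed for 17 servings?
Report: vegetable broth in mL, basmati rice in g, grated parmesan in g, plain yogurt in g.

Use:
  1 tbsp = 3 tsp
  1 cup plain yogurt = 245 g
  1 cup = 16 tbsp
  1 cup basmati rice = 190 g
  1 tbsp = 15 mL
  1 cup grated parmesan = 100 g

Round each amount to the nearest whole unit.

Scaling factor: 17/3.
vegetable broth: (2 tbsp + 1 tsp = 7/3 tbsp) × 17/3 × 15 mL/tbsp ≈ 198 mL
basmati rice: (1 cup + 9 tbsp = 1.5625 cup) × 17/3 × 190 g/cup ≈ 1682 g
grated parmesan: 5 tbsp × 17/3 ÷ 16 tbsp/cup × 100 g/cup ≈ 177 g
plain yogurt: 6 tbsp × 17/3 ÷ 16 tbsp/cup × 245 g/cup ≈ 521 g

vegetable broth: 198 mL; basmati rice: 1682 g; grated parmesan: 177 g; plain yogurt: 521 g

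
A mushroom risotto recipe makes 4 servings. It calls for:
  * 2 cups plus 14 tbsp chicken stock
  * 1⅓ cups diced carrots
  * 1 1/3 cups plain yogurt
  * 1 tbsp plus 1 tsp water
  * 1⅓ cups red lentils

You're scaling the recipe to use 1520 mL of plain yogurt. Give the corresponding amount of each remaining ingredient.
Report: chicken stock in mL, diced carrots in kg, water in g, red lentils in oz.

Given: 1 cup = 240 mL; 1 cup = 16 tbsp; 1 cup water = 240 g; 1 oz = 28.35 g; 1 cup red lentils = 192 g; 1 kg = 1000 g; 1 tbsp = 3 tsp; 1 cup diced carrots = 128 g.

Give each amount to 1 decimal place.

chicken stock: 3277.5 mL; diced carrots: 0.8 kg; water: 95.0 g; red lentils: 42.9 oz

The original recipe has 320 mL of plain yogurt, so the scaling factor is 1520 ÷ 320 = 19/4 = 4.75.
chicken stock: (2 cup + 14 tbsp = 2.875 cup) × 19/4 × 240 mL/cup = 3277.5 mL
diced carrots: 4/3 cup × 19/4 × 128 g/cup ÷ 1000 g/kg ≈ 0.8 kg
water: (1 tbsp + 1 tsp = 4/3 tbsp) × 19/4 ÷ 16 tbsp/cup × 240 g/cup = 95.0 g
red lentils: 4/3 cup × 19/4 × 192 g/cup ÷ 28.35 g/oz ≈ 42.9 oz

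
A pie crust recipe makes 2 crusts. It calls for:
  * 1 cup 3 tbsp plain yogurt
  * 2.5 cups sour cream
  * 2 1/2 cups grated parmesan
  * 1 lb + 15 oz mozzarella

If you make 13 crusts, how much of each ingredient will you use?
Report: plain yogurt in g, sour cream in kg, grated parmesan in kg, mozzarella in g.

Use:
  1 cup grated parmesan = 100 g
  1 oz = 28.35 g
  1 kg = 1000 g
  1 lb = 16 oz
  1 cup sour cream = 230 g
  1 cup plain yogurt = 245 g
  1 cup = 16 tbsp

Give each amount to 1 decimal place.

plain yogurt: 1891.1 g; sour cream: 3.7 kg; grated parmesan: 1.6 kg; mozzarella: 5712.5 g

Scaling factor: 13/2 = 6.5.
plain yogurt: (1 cup + 3 tbsp = 1.1875 cup) × 13/2 × 245 g/cup ≈ 1891.1 g
sour cream: 2.5 cup × 13/2 × 230 g/cup ÷ 1000 g/kg ≈ 3.7 kg
grated parmesan: 2.5 cup × 13/2 × 100 g/cup ÷ 1000 g/kg ≈ 1.6 kg
mozzarella: (1 lb + 15 oz = 1.9375 lb) × 13/2 × 16 oz/lb × 28.35 g/oz ≈ 5712.5 g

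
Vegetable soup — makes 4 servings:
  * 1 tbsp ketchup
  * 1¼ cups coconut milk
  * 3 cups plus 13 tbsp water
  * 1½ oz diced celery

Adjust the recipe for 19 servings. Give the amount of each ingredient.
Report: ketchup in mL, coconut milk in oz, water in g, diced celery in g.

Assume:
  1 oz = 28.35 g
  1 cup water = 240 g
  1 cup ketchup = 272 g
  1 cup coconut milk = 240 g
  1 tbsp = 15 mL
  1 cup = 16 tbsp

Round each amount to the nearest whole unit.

Scaling factor: 19/4 = 4.75.
ketchup: 1 tbsp × 19/4 × 15 mL/tbsp ≈ 71 mL
coconut milk: 1.25 cup × 19/4 × 240 g/cup ÷ 28.35 g/oz ≈ 50 oz
water: (3 cup + 13 tbsp = 3.8125 cup) × 19/4 × 240 g/cup ≈ 4346 g
diced celery: 1.5 oz × 19/4 × 28.35 g/oz ≈ 202 g

ketchup: 71 mL; coconut milk: 50 oz; water: 4346 g; diced celery: 202 g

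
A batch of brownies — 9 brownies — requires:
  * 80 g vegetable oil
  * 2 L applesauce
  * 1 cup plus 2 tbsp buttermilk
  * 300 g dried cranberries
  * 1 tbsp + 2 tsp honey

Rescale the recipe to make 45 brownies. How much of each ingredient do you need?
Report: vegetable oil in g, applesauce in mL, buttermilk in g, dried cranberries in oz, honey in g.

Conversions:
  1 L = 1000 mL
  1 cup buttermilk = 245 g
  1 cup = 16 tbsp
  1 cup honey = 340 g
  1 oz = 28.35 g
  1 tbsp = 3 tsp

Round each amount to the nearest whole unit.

vegetable oil: 400 g; applesauce: 10000 mL; buttermilk: 1378 g; dried cranberries: 53 oz; honey: 177 g

Scaling factor: 45/9 = 5.
vegetable oil: 80 g × 5 = 400 g
applesauce: 2 L × 5 × 1000 mL/L = 10000 mL
buttermilk: (1 cup + 2 tbsp = 1.125 cup) × 5 × 245 g/cup ≈ 1378 g
dried cranberries: 300 g × 5 ÷ 28.35 g/oz ≈ 53 oz
honey: (1 tbsp + 2 tsp = 5/3 tbsp) × 5 ÷ 16 tbsp/cup × 340 g/cup ≈ 177 g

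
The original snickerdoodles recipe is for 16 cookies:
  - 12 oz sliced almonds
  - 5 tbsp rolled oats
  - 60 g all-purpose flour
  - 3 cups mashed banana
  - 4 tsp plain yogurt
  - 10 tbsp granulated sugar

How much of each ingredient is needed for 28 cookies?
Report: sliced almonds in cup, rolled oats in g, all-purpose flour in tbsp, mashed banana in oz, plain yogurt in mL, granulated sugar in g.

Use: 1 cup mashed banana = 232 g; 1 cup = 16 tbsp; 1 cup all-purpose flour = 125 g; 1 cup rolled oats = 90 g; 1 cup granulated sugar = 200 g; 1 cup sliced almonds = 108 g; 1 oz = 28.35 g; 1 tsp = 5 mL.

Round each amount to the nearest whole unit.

sliced almonds: 6 cup; rolled oats: 49 g; all-purpose flour: 13 tbsp; mashed banana: 43 oz; plain yogurt: 35 mL; granulated sugar: 219 g

Scaling factor: 28/16 = 7/4 = 1.75.
sliced almonds: 12 oz × 7/4 × 28.35 g/oz ÷ 108 g/cup ≈ 6 cup
rolled oats: 5 tbsp × 7/4 ÷ 16 tbsp/cup × 90 g/cup ≈ 49 g
all-purpose flour: 60 g × 7/4 ÷ 125 g/cup × 16 tbsp/cup ≈ 13 tbsp
mashed banana: 3 cup × 7/4 × 232 g/cup ÷ 28.35 g/oz ≈ 43 oz
plain yogurt: 4 tsp × 7/4 × 5 mL/tsp = 35 mL
granulated sugar: 10 tbsp × 7/4 ÷ 16 tbsp/cup × 200 g/cup ≈ 219 g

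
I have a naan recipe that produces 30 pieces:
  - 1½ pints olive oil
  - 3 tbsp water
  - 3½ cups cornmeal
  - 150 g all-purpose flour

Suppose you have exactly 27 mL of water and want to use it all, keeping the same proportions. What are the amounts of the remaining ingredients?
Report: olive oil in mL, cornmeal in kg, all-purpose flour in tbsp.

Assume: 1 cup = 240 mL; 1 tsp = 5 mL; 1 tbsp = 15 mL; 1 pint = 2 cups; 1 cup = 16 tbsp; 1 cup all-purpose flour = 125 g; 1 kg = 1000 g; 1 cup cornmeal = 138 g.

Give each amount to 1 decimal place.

olive oil: 432.0 mL; cornmeal: 0.3 kg; all-purpose flour: 11.5 tbsp

The original recipe has 45 mL of water, so the scaling factor is 27 ÷ 45 = 3/5 = 0.6.
olive oil: 1.5 pint × 3/5 × 2 cup/pint × 240 mL/cup = 432.0 mL
cornmeal: 3.5 cup × 3/5 × 138 g/cup ÷ 1000 g/kg ≈ 0.3 kg
all-purpose flour: 150 g × 3/5 ÷ 125 g/cup × 16 tbsp/cup ≈ 11.5 tbsp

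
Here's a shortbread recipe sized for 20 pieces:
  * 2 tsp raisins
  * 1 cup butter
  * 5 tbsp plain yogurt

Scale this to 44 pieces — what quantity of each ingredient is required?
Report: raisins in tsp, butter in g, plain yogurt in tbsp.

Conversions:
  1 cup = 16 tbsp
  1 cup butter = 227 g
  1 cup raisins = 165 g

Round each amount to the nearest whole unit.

Scaling factor: 44/20 = 11/5 = 2.2.
raisins: 2 tsp × 11/5 ≈ 4 tsp
butter: 1 cup × 11/5 × 227 g/cup ≈ 499 g
plain yogurt: 5 tbsp × 11/5 = 11 tbsp

raisins: 4 tsp; butter: 499 g; plain yogurt: 11 tbsp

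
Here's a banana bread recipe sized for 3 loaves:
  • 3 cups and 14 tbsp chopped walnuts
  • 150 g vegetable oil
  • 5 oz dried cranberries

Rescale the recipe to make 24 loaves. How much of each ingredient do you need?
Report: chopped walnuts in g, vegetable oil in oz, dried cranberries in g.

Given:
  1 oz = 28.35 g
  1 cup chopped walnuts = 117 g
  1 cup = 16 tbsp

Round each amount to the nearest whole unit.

Scaling factor: 24/3 = 8.
chopped walnuts: (3 cup + 14 tbsp = 3.875 cup) × 8 × 117 g/cup = 3627 g
vegetable oil: 150 g × 8 ÷ 28.35 g/oz ≈ 42 oz
dried cranberries: 5 oz × 8 × 28.35 g/oz = 1134 g

chopped walnuts: 3627 g; vegetable oil: 42 oz; dried cranberries: 1134 g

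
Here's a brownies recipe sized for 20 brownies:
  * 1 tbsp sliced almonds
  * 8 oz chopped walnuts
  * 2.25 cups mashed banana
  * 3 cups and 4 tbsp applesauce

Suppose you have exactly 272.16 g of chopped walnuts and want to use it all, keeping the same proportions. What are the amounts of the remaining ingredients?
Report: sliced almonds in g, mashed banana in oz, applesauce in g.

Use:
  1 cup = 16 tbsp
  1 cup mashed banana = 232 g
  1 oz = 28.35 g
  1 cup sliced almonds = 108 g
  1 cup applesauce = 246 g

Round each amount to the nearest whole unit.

sliced almonds: 8 g; mashed banana: 22 oz; applesauce: 959 g

The original recipe has 226.8 g of chopped walnuts, so the scaling factor is 272.16 ÷ 226.8 = 6/5 = 1.2.
sliced almonds: 1 tbsp × 6/5 ÷ 16 tbsp/cup × 108 g/cup ≈ 8 g
mashed banana: 2.25 cup × 6/5 × 232 g/cup ÷ 28.35 g/oz ≈ 22 oz
applesauce: (3 cup + 4 tbsp = 3.25 cup) × 6/5 × 246 g/cup ≈ 959 g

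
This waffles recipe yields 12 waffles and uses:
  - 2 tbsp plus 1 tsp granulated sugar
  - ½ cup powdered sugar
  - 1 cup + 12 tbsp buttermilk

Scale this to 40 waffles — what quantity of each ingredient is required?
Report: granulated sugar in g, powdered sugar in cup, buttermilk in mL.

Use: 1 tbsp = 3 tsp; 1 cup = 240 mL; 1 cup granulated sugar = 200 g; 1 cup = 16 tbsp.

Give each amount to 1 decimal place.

Scaling factor: 40/12 = 10/3.
granulated sugar: (2 tbsp + 1 tsp = 7/3 tbsp) × 10/3 ÷ 16 tbsp/cup × 200 g/cup ≈ 97.2 g
powdered sugar: 0.5 cup × 10/3 ≈ 1.7 cup
buttermilk: (1 cup + 12 tbsp = 1.75 cup) × 10/3 × 240 mL/cup = 1400.0 mL

granulated sugar: 97.2 g; powdered sugar: 1.7 cup; buttermilk: 1400.0 mL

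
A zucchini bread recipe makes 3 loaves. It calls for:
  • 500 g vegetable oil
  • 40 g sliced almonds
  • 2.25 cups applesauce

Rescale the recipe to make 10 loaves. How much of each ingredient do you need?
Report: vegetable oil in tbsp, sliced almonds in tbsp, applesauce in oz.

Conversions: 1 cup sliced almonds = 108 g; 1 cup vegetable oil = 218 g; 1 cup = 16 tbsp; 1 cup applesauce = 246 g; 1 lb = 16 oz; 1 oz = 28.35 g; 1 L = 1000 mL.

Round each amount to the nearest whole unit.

vegetable oil: 122 tbsp; sliced almonds: 20 tbsp; applesauce: 65 oz

Scaling factor: 10/3.
vegetable oil: 500 g × 10/3 ÷ 218 g/cup × 16 tbsp/cup ≈ 122 tbsp
sliced almonds: 40 g × 10/3 ÷ 108 g/cup × 16 tbsp/cup ≈ 20 tbsp
applesauce: 2.25 cup × 10/3 × 246 g/cup ÷ 28.35 g/oz ≈ 65 oz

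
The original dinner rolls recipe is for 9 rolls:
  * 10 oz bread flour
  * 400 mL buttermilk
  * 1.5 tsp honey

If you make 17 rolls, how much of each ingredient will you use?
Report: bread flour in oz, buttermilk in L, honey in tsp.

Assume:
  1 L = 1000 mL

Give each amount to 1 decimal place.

Scaling factor: 17/9.
bread flour: 10 oz × 17/9 ≈ 18.9 oz
buttermilk: 400 mL × 17/9 ÷ 1000 mL/L ≈ 0.8 L
honey: 1.5 tsp × 17/9 ≈ 2.8 tsp

bread flour: 18.9 oz; buttermilk: 0.8 L; honey: 2.8 tsp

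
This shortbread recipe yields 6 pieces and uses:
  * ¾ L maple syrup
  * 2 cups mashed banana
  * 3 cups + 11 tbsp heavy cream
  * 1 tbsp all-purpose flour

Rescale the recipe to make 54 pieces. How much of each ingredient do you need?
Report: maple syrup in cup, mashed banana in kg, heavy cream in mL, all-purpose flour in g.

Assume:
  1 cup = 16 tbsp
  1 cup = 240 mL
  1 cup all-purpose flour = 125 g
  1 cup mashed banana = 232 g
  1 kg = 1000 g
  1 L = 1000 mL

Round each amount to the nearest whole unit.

Scaling factor: 54/6 = 9.
maple syrup: 0.75 L × 9 × 1000 mL/L ÷ 240 mL/cup ≈ 28 cup
mashed banana: 2 cup × 9 × 232 g/cup ÷ 1000 g/kg ≈ 4 kg
heavy cream: (3 cup + 11 tbsp = 3.6875 cup) × 9 × 240 mL/cup = 7965 mL
all-purpose flour: 1 tbsp × 9 ÷ 16 tbsp/cup × 125 g/cup ≈ 70 g

maple syrup: 28 cup; mashed banana: 4 kg; heavy cream: 7965 mL; all-purpose flour: 70 g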